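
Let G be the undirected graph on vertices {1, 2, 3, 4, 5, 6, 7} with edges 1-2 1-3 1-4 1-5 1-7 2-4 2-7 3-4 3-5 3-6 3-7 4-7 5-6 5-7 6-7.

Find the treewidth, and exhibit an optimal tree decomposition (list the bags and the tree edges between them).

Treewidth 3.
One optimal decomposition is:
Bags: B1 = {1, 3, 5, 7}  B2 = {3, 5, 6, 7}  B3 = {1, 3, 4, 7}  B4 = {1, 2, 4, 7}
Tree: B1–B2, B1–B3, B3–B4

Each bag holds 4 vertices, so the decomposition has width 3, which upper-bounds the treewidth. Conversely, {1, 2, 4, 7} is a clique of size 4, and the vertices of any clique must share a bag in every tree decomposition; so some bag has ≥ 4 vertices and tw(G) ≥ 3. Combining the bounds, tw(G) = 3.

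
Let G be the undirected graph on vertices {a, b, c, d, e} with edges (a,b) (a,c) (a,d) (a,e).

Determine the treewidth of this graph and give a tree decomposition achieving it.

Every bag has size at most 2, so the width is 2 − 1 = 1 and tw(G) ≤ 1. Any graph with an edge has treewidth ≥ 1, and G has the edge a–c. Hence tw(G) = 1 exactly.

Treewidth 1.
One such decomposition:
Bags: B1 = {a, c}  B2 = {a, d}  B3 = {a, b}  B4 = {a, e}
Tree: B1–B2, B1–B3, B1–B4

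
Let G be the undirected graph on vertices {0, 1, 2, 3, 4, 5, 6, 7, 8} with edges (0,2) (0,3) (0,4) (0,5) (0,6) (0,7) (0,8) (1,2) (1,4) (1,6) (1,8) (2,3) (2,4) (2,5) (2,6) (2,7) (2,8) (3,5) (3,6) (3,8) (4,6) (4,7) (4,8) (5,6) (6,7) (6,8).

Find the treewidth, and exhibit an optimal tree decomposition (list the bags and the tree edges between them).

Treewidth 4.
One optimal decomposition is:
Bags: B1 = {0, 2, 3, 6, 8}  B2 = {0, 2, 3, 5, 6}  B3 = {0, 2, 4, 6, 8}  B4 = {0, 2, 4, 6, 7}  B5 = {1, 2, 4, 6, 8}
Tree: B1–B2, B1–B3, B3–B4, B3–B5

Every bag has size at most 5, so the width is 5 − 1 = 4 and tw(G) ≤ 4. Conversely, {0, 2, 3, 6, 8} is a clique of size 5, and the vertices of any clique must share a bag in every tree decomposition; so some bag has ≥ 5 vertices and tw(G) ≥ 4. The upper and lower bounds meet at 4, so that is the treewidth.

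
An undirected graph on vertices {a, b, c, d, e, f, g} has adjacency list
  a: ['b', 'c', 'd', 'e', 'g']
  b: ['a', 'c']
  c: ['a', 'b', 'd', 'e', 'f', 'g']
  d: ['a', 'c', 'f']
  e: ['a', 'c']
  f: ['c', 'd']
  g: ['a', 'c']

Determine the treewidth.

A width-2 tree decomposition is:
Bags: B1 = {a, c, e}  B2 = {a, b, c}  B3 = {a, c, d}  B4 = {a, c, g}  B5 = {c, d, f}
Tree: B1–B2, B2–B3, B2–B4, B3–B5
The largest bag has 3 vertices, giving width 2; this decomposition certifies tw(G) ≤ 2. Conversely, {a, c, d} is a clique of size 3, and the vertices of any clique must share a bag in every tree decomposition; so some bag has ≥ 3 vertices and tw(G) ≥ 2. The upper and lower bounds meet at 2, so that is the treewidth.

2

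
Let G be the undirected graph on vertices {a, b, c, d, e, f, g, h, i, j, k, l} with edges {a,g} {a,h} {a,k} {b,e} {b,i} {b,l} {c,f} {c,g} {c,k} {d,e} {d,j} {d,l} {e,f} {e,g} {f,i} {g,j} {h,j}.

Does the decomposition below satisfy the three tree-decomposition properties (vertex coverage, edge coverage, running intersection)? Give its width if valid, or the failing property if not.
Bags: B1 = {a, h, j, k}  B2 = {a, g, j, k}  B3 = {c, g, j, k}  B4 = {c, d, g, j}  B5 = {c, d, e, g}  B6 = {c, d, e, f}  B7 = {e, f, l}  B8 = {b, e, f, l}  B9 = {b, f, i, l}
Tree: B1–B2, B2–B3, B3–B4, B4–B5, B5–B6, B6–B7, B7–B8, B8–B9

A tree decomposition must satisfy three properties: every vertex lies in some bag; for every edge, both endpoints lie together in some bag; and for every vertex, the bags containing it form a connected subtree. Here edge (d,l) lies in no bag, so the decomposition is invalid.

No — edge (d,l) lies in no bag.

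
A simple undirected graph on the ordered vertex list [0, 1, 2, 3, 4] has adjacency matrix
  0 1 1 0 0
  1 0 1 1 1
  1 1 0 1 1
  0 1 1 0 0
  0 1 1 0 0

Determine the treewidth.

2

A width-2 tree decomposition is:
Bags: B1 = {0, 1, 2}  B2 = {1, 2, 4}  B3 = {1, 2, 3}
Tree: B1–B2, B2–B3
The largest bag has 3 vertices, giving width 2; this decomposition certifies tw(G) ≤ 2. Conversely, {0, 1, 2} is a clique of size 3, and the vertices of any clique must share a bag in every tree decomposition; so some bag has ≥ 3 vertices and tw(G) ≥ 2. Hence tw(G) = 2 exactly.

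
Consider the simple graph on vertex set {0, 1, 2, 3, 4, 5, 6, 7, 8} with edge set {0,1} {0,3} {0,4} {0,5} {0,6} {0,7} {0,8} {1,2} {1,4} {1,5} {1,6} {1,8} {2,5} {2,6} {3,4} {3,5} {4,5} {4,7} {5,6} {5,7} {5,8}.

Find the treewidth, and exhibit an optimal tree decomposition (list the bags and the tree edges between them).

Treewidth 3.
One optimal decomposition is:
Bags: B1 = {0, 1, 5, 8}  B2 = {0, 1, 4, 5}  B3 = {0, 3, 4, 5}  B4 = {0, 4, 5, 7}  B5 = {0, 1, 5, 6}  B6 = {1, 2, 5, 6}
Tree: B1–B2, B2–B3, B3–B4, B1–B5, B5–B6

Every bag has size at most 4, so the width is 4 − 1 = 3 and tw(G) ≤ 3. For the lower bound, the 4 vertices {0, 1, 5, 8} are pairwise adjacent, and any tree decomposition puts a clique entirely inside one bag — forcing width ≥ 3. Hence tw(G) = 3 exactly.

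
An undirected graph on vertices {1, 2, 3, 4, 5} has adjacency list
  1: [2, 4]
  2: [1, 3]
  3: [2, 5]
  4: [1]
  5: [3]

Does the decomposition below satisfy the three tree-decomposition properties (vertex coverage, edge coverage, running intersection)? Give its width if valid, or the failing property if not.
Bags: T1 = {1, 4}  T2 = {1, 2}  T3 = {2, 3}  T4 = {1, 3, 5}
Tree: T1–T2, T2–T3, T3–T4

A tree decomposition must satisfy three properties: every vertex lies in some bag; for every edge, both endpoints lie together in some bag; and for every vertex, the bags containing it form a connected subtree. Here bags containing vertex 1 are not connected in the tree, so the decomposition is invalid.

No — bags containing vertex 1 are not connected in the tree.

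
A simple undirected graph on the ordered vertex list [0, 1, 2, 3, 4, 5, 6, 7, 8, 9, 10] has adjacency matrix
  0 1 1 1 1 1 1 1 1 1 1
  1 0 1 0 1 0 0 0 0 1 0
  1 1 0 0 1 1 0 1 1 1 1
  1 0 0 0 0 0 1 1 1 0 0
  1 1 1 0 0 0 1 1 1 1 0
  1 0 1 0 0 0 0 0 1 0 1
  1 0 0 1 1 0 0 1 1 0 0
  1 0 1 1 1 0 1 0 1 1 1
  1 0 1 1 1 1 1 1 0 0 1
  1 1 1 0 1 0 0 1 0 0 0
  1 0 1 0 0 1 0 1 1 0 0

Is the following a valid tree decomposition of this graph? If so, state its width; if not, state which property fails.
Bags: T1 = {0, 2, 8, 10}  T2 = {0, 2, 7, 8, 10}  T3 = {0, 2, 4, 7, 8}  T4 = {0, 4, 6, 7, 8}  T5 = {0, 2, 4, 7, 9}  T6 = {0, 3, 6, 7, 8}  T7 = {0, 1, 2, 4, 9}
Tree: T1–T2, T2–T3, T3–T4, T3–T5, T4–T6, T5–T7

A tree decomposition must satisfy three properties: every vertex lies in some bag; for every edge, both endpoints lie together in some bag; and for every vertex, the bags containing it form a connected subtree. Here vertex 5 appears in no bag, so the decomposition is invalid.

No — vertex 5 appears in no bag.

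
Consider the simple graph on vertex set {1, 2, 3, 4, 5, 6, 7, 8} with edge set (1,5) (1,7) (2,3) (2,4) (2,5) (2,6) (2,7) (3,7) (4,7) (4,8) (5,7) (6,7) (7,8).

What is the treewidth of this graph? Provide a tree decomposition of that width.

Treewidth 2.
One such decomposition:
Bags: B1 = {1, 5, 7}  B2 = {2, 5, 7}  B3 = {2, 6, 7}  B4 = {2, 4, 7}  B5 = {2, 3, 7}  B6 = {4, 7, 8}
Tree: B1–B2, B2–B3, B3–B4, B2–B5, B4–B6

Each bag holds 3 vertices, so the decomposition has width 2, which upper-bounds the treewidth. On the other hand G contains the 3-clique {4, 7, 8}. A clique must lie in a single bag of any decomposition, so no decomposition can have width below 2. Hence tw(G) = 2 exactly.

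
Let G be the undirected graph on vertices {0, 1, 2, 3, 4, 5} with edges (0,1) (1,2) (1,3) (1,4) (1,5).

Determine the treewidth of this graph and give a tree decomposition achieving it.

Each bag holds 2 vertices, so the decomposition has width 1, which upper-bounds the treewidth. Since G has at least one edge (e.g. 4–1), it is not an edgeless graph, so tw(G) ≥ 1. Combining the bounds, tw(G) = 1.

Treewidth 1.
One such decomposition:
Bags: B1 = {1, 4}  B2 = {0, 1}  B3 = {1, 5}  B4 = {1, 2}  B5 = {1, 3}
Tree: B1–B2, B1–B3, B2–B4, B4–B5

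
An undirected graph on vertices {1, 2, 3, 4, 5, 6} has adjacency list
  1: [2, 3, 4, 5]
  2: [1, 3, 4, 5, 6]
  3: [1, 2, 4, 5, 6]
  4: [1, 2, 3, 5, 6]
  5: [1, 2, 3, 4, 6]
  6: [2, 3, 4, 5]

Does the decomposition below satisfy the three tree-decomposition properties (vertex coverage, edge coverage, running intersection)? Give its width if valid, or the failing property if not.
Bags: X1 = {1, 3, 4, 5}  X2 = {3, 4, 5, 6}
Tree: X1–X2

No — vertex 2 appears in no bag.

A tree decomposition must satisfy three properties: every vertex lies in some bag; for every edge, both endpoints lie together in some bag; and for every vertex, the bags containing it form a connected subtree. Here vertex 2 appears in no bag, so the decomposition is invalid.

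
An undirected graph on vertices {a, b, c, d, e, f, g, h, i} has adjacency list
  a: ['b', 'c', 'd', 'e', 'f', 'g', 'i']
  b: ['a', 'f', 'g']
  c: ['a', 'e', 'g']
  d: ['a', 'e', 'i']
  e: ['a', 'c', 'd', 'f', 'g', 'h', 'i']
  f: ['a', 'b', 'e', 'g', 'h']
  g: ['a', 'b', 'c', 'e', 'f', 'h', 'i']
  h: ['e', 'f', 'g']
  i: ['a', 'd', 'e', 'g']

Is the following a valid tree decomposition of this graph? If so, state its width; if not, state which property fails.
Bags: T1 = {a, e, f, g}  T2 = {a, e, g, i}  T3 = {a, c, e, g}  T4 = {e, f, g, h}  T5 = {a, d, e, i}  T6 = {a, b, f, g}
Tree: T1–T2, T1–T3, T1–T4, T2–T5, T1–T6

Vertex coverage: the bags together contain {a, b, c, d, e, f, g, h, i}, the full vertex set. Edge coverage: each edge of G has both endpoints in at least one bag. Running intersection: for every vertex, the bags containing it form a connected subtree. All three properties hold, so this is a valid tree decomposition of width max|bag| − 1 = 3, and hence tw(G) ≤ 3.

Yes; width 3.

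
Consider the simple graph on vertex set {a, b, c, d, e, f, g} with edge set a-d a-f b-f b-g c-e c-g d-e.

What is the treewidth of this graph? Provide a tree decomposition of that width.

Treewidth 2.
One optimal decomposition is:
Bags: B1 = {a, d, f}  B2 = {d, e, f}  B3 = {c, e, f}  B4 = {c, f, g}  B5 = {b, f, g}
Tree: B1–B2, B2–B3, B3–B4, B4–B5

The largest bag has 3 vertices, giving width 2; this decomposition certifies tw(G) ≤ 2. For the lower bound, G contains the cycle f–a–d–e–c–g–b–f, so G is not a forest; only forests have treewidth ≤ 1, hence tw(G) ≥ 2. Therefore the treewidth is 2.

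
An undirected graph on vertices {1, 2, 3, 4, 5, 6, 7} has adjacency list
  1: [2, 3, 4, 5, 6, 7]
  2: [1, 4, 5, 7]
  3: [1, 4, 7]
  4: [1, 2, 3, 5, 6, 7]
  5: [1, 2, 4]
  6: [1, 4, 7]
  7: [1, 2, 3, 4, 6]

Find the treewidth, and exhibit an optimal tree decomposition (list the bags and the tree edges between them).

Treewidth 3.
Bags: B1 = {1, 2, 4, 7}  B2 = {1, 3, 4, 7}  B3 = {1, 2, 4, 5}  B4 = {1, 4, 6, 7}
Tree: B1–B2, B1–B3, B1–B4

Each bag holds 4 vertices, so the decomposition has width 3, which upper-bounds the treewidth. On the other hand G contains the 4-clique {1, 2, 4, 5}. A clique must lie in a single bag of any decomposition, so no decomposition can have width below 3. The upper and lower bounds meet at 3, so that is the treewidth.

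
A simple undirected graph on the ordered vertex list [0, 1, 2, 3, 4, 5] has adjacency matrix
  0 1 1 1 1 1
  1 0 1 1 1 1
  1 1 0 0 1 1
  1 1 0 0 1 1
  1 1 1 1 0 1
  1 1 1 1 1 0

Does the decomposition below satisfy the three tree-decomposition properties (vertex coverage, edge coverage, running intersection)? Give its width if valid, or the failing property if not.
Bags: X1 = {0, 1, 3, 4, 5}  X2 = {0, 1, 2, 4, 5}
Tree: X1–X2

Every vertex of G appears in some bag (union = {0, 1, 2, 3, 4, 5}); every edge is covered by a bag; and for each vertex v the set of bags containing v is connected in the bag tree. The decomposition is therefore valid. The largest bag has 5 vertices, so the width is 4.

Yes; width 4.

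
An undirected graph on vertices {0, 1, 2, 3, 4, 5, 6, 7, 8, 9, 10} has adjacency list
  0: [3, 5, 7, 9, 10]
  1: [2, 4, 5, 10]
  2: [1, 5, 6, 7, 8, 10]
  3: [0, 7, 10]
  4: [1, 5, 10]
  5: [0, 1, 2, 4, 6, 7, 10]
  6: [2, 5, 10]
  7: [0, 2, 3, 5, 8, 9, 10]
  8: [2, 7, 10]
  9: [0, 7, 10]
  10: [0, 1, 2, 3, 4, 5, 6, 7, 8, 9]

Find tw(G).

3

A width-3 tree decomposition is:
Bags: B1 = {0, 5, 7, 10}  B2 = {2, 5, 7, 10}  B3 = {2, 5, 6, 10}  B4 = {1, 2, 5, 10}  B5 = {2, 7, 8, 10}  B6 = {0, 7, 9, 10}  B7 = {1, 4, 5, 10}  B8 = {0, 3, 7, 10}
Tree: B1–B2, B2–B3, B2–B4, B2–B5, B1–B6, B4–B7, B6–B8
The largest bag has 4 vertices, giving width 3; this decomposition certifies tw(G) ≤ 3. For the lower bound, the 4 vertices {2, 7, 8, 10} are pairwise adjacent, and any tree decomposition puts a clique entirely inside one bag — forcing width ≥ 3. Combining the bounds, tw(G) = 3.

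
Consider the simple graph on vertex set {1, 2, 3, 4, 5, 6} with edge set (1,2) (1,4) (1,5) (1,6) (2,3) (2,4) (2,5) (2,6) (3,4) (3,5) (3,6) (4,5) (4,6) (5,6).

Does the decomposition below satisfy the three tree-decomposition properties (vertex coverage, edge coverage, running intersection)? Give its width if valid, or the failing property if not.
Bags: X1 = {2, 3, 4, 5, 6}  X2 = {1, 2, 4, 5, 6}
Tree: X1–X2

Vertex coverage: the bags together contain {1, 2, 3, 4, 5, 6}, the full vertex set. Edge coverage: each edge of G has both endpoints in at least one bag. Running intersection: for every vertex, the bags containing it form a connected subtree. All three properties hold, so this is a valid tree decomposition of width max|bag| − 1 = 4, and hence tw(G) ≤ 4.

Yes; width 4.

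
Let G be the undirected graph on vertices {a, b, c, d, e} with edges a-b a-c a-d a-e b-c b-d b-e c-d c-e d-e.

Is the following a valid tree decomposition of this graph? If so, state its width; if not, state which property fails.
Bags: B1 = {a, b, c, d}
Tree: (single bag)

A tree decomposition must satisfy three properties: every vertex lies in some bag; for every edge, both endpoints lie together in some bag; and for every vertex, the bags containing it form a connected subtree. Here vertex e appears in no bag, so the decomposition is invalid.

No — vertex e appears in no bag.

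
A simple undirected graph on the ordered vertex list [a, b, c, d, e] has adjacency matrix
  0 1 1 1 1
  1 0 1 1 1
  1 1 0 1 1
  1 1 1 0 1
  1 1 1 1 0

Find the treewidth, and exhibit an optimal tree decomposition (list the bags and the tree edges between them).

Treewidth 4.
One optimal decomposition is:
Bags: B1 = {a, b, c, d, e}
Tree: (single bag)

With just one bag of size 5, the width is 5 − 1 = 4, so tw(G) ≤ 4. On the other hand G contains the 5-clique {a, b, c, d, e}. A clique must lie in a single bag of any decomposition, so no decomposition can have width below 4. The upper and lower bounds meet at 4, so that is the treewidth.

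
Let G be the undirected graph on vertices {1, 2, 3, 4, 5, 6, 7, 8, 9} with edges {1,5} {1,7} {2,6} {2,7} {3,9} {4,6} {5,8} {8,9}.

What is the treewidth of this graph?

A width-1 tree decomposition is:
Bags: B1 = {3, 9}  B2 = {8, 9}  B3 = {5, 8}  B4 = {1, 5}  B5 = {1, 7}  B6 = {2, 7}  B7 = {2, 6}  B8 = {4, 6}
Tree: B1–B2, B2–B3, B3–B4, B4–B5, B5–B6, B6–B7, B7–B8
The largest bag has 2 vertices, giving width 1; this decomposition certifies tw(G) ≤ 1. Since G has at least one edge (e.g. 3–9), it is not an edgeless graph, so tw(G) ≥ 1. Hence tw(G) = 1 exactly.

1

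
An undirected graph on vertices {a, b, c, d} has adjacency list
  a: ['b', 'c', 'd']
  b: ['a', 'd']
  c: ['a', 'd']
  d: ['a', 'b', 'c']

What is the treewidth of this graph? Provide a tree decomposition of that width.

Treewidth 2.
Bags: B1 = {a, b, d}  B2 = {a, c, d}
Tree: B1–B2

The largest bag has 3 vertices, giving width 2; this decomposition certifies tw(G) ≤ 2. For the lower bound, the 3 vertices {a, c, d} are pairwise adjacent, and any tree decomposition puts a clique entirely inside one bag — forcing width ≥ 2. Hence tw(G) = 2 exactly.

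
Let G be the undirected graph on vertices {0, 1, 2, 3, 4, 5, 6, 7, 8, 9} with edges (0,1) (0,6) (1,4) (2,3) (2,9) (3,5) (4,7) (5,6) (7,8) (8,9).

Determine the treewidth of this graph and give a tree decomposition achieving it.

Each bag holds 3 vertices, so the decomposition has width 2, which upper-bounds the treewidth. For the lower bound, G contains the cycle 1–0–6–5–3–2–9–8–7–4–1, so G is not a forest; only forests have treewidth ≤ 1, hence tw(G) ≥ 2. Hence tw(G) = 2 exactly.

Treewidth 2.
One such decomposition:
Bags: B1 = {0, 1, 6}  B2 = {1, 5, 6}  B3 = {1, 3, 5}  B4 = {1, 2, 3}  B5 = {1, 2, 9}  B6 = {1, 8, 9}  B7 = {1, 7, 8}  B8 = {1, 4, 7}
Tree: B1–B2, B2–B3, B3–B4, B4–B5, B5–B6, B6–B7, B7–B8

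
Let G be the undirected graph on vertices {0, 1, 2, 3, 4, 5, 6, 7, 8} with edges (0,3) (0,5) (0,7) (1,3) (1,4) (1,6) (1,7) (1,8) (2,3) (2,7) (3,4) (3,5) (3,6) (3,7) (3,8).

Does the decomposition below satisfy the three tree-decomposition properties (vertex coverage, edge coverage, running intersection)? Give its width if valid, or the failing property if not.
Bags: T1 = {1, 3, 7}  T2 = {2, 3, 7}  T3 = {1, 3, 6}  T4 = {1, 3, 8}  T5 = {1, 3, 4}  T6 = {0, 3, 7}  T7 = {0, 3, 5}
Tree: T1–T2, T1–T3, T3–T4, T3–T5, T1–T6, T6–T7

Every vertex of G appears in some bag (union = {0, 1, 2, 3, 4, 5, 6, 7, 8}); every edge is covered by a bag; and for each vertex v the set of bags containing v is connected in the bag tree. The decomposition is therefore valid. The largest bag has 3 vertices, so the width is 2.

Yes; width 2.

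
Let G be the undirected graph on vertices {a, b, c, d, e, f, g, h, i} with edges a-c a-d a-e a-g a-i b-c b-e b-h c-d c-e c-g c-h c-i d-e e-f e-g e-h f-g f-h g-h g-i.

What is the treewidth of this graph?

A width-3 tree decomposition is:
Bags: B1 = {c, e, g, h}  B2 = {a, c, e, g}  B3 = {a, c, g, i}  B4 = {a, c, d, e}  B5 = {b, c, e, h}  B6 = {e, f, g, h}
Tree: B1–B2, B2–B3, B2–B4, B1–B5, B1–B6
Each bag holds 4 vertices, so the decomposition has width 3, which upper-bounds the treewidth. Conversely, {a, c, d, e} is a clique of size 4, and the vertices of any clique must share a bag in every tree decomposition; so some bag has ≥ 4 vertices and tw(G) ≥ 3. Hence tw(G) = 3 exactly.

3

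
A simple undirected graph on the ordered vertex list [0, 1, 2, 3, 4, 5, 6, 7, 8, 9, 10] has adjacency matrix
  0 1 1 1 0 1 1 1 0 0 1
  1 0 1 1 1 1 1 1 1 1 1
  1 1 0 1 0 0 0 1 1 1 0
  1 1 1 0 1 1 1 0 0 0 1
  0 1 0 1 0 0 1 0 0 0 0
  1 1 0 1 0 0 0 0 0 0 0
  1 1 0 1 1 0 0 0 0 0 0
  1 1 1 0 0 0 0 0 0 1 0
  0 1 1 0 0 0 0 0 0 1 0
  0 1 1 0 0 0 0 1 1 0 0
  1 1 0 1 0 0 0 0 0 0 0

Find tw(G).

A width-3 tree decomposition is:
Bags: B1 = {1, 2, 7, 9}  B2 = {0, 1, 2, 7}  B3 = {0, 1, 2, 3}  B4 = {0, 1, 3, 6}  B5 = {0, 1, 3, 5}  B6 = {1, 2, 8, 9}  B7 = {1, 3, 4, 6}  B8 = {0, 1, 3, 10}
Tree: B1–B2, B2–B3, B3–B4, B3–B5, B1–B6, B4–B7, B4–B8
Each bag holds 4 vertices, so the decomposition has width 3, which upper-bounds the treewidth. On the other hand G contains the 4-clique {0, 1, 2, 3}. A clique must lie in a single bag of any decomposition, so no decomposition can have width below 3. Hence tw(G) = 3 exactly.

3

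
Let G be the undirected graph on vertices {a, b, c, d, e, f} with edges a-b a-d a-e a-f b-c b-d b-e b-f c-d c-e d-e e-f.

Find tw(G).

3

A width-3 tree decomposition is:
Bags: B1 = {a, b, e, f}  B2 = {a, b, d, e}  B3 = {b, c, d, e}
Tree: B1–B2, B2–B3
The largest bag has 4 vertices, giving width 3; this decomposition certifies tw(G) ≤ 3. On the other hand G contains the 4-clique {b, c, d, e}. A clique must lie in a single bag of any decomposition, so no decomposition can have width below 3. Hence tw(G) = 3 exactly.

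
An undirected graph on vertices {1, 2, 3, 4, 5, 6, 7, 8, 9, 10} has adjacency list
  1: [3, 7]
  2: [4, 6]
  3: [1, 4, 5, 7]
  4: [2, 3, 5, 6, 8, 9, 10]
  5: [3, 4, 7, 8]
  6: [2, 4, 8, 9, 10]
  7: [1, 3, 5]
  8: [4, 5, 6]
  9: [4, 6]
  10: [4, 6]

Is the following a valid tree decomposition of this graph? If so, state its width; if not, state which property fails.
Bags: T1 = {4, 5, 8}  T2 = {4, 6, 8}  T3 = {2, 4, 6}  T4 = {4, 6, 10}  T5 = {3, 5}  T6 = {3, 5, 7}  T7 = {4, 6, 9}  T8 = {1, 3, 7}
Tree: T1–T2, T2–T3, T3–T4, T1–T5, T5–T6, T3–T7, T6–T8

A tree decomposition must satisfy three properties: every vertex lies in some bag; for every edge, both endpoints lie together in some bag; and for every vertex, the bags containing it form a connected subtree. Here edge (4,3) lies in no bag, so the decomposition is invalid.

No — edge (4,3) lies in no bag.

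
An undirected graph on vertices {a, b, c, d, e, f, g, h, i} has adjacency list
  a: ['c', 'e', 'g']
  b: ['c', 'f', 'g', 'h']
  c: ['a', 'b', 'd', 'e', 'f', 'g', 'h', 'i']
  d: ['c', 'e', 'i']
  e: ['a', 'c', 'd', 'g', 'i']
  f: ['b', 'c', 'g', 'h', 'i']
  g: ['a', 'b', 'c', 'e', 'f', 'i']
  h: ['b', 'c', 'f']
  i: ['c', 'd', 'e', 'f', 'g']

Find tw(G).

3

A width-3 tree decomposition is:
Bags: B1 = {c, f, g, i}  B2 = {b, c, f, g}  B3 = {c, e, g, i}  B4 = {b, c, f, h}  B5 = {a, c, e, g}  B6 = {c, d, e, i}
Tree: B1–B2, B1–B3, B2–B4, B3–B5, B3–B6
Each bag holds 4 vertices, so the decomposition has width 3, which upper-bounds the treewidth. On the other hand G contains the 4-clique {c, d, e, i}. A clique must lie in a single bag of any decomposition, so no decomposition can have width below 3. The upper and lower bounds meet at 3, so that is the treewidth.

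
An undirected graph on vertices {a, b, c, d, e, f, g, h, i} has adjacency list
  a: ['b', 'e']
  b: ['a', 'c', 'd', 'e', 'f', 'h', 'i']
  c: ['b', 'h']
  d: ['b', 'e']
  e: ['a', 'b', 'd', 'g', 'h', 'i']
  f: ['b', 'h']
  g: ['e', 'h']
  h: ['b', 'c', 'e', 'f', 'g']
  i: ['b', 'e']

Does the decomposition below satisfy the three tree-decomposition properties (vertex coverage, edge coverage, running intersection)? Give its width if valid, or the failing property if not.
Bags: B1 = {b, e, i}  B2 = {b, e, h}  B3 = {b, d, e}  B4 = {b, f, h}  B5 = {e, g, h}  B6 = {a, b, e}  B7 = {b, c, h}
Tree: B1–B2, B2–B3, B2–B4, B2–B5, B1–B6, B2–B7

Checking the three conditions: (i) the bags cover all of {a, b, c, d, e, f, g, h, i}; (ii) for each edge, some bag contains both endpoints; (iii) the bags containing any fixed vertex form a subtree. All hold, so the decomposition is valid with width 3 − 1 = 2.

Yes; width 2.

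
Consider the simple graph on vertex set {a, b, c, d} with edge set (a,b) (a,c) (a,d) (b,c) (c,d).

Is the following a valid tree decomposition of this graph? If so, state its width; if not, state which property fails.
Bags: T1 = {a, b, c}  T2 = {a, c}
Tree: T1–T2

No — vertex d appears in no bag.

A tree decomposition must satisfy three properties: every vertex lies in some bag; for every edge, both endpoints lie together in some bag; and for every vertex, the bags containing it form a connected subtree. Here vertex d appears in no bag, so the decomposition is invalid.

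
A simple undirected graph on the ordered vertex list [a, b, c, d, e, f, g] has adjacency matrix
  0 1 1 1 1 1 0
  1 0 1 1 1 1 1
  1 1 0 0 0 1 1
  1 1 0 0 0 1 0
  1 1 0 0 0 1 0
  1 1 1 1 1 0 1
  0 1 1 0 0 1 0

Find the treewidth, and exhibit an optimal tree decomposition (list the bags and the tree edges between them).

Every bag has size at most 4, so the width is 4 − 1 = 3 and tw(G) ≤ 3. For the lower bound, the 4 vertices {b, c, f, g} are pairwise adjacent, and any tree decomposition puts a clique entirely inside one bag — forcing width ≥ 3. Therefore the treewidth is 3.

Treewidth 3.
Bags: B1 = {a, b, c, f}  B2 = {a, b, d, f}  B3 = {b, c, f, g}  B4 = {a, b, e, f}
Tree: B1–B2, B1–B3, B2–B4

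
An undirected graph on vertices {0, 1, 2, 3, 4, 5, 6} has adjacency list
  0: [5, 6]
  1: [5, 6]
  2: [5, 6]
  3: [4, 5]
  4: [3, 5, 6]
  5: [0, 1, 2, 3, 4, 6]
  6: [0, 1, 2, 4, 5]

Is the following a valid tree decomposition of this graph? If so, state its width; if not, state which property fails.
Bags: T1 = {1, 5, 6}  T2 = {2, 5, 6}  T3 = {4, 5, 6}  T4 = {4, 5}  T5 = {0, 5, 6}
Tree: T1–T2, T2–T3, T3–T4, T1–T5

No — vertex 3 appears in no bag.

A tree decomposition must satisfy three properties: every vertex lies in some bag; for every edge, both endpoints lie together in some bag; and for every vertex, the bags containing it form a connected subtree. Here vertex 3 appears in no bag, so the decomposition is invalid.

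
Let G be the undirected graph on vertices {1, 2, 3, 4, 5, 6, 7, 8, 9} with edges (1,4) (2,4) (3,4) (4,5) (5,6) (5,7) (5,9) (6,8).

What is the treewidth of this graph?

1

A width-1 tree decomposition is:
Bags: B1 = {4, 5}  B2 = {5, 7}  B3 = {5, 6}  B4 = {1, 4}  B5 = {2, 4}  B6 = {3, 4}  B7 = {5, 9}  B8 = {6, 8}
Tree: B1–B2, B2–B3, B1–B4, B1–B5, B1–B6, B3–B7, B3–B8
The largest bag has 2 vertices, giving width 1; this decomposition certifies tw(G) ≤ 1. Since G has at least one edge (e.g. 5–4), it is not an edgeless graph, so tw(G) ≥ 1. Therefore the treewidth is 1.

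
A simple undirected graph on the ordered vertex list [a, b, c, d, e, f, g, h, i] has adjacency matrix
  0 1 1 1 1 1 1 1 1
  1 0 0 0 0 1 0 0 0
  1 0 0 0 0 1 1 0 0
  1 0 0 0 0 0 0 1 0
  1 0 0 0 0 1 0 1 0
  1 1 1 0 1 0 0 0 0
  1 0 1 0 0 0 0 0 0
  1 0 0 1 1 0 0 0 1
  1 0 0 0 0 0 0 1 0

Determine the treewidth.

2

A width-2 tree decomposition is:
Bags: B1 = {a, h, i}  B2 = {a, e, h}  B3 = {a, d, h}  B4 = {a, e, f}  B5 = {a, c, f}  B6 = {a, b, f}  B7 = {a, c, g}
Tree: B1–B2, B1–B3, B2–B4, B4–B5, B4–B6, B5–B7
The largest bag has 3 vertices, giving width 2; this decomposition certifies tw(G) ≤ 2. On the other hand G contains the 3-clique {a, d, h}. A clique must lie in a single bag of any decomposition, so no decomposition can have width below 2. Therefore the treewidth is 2.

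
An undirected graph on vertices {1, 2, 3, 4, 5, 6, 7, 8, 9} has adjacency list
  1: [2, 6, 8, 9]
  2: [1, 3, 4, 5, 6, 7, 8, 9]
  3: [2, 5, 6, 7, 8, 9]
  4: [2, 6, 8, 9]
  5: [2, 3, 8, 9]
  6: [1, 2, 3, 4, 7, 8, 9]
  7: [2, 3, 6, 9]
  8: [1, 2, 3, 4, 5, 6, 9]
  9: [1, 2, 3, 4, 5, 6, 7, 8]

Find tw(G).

4

A width-4 tree decomposition is:
Bags: B1 = {2, 3, 5, 8, 9}  B2 = {2, 3, 6, 8, 9}  B3 = {1, 2, 6, 8, 9}  B4 = {2, 4, 6, 8, 9}  B5 = {2, 3, 6, 7, 9}
Tree: B1–B2, B2–B3, B2–B4, B2–B5
Each bag holds 5 vertices, so the decomposition has width 4, which upper-bounds the treewidth. Conversely, {2, 3, 5, 8, 9} is a clique of size 5, and the vertices of any clique must share a bag in every tree decomposition; so some bag has ≥ 5 vertices and tw(G) ≥ 4. Therefore the treewidth is 4.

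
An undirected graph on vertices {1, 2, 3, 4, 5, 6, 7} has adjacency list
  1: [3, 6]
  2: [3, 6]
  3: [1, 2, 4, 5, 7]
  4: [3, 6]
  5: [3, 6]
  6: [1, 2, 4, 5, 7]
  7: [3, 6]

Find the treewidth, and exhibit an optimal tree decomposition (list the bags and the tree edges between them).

The largest bag has 3 vertices, giving width 2; this decomposition certifies tw(G) ≤ 2. For the lower bound, G contains the cycle 3–1–6–5–3, so G is not a forest; only forests have treewidth ≤ 1, hence tw(G) ≥ 2. Hence tw(G) = 2 exactly.

Treewidth 2.
One such decomposition:
Bags: B1 = {1, 3, 6}  B2 = {3, 5, 6}  B3 = {3, 6, 7}  B4 = {2, 3, 6}  B5 = {3, 4, 6}
Tree: B1–B2, B2–B3, B3–B4, B4–B5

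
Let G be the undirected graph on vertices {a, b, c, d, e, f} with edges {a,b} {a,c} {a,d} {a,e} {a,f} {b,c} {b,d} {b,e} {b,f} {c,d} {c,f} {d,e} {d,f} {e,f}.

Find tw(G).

4

A width-4 tree decomposition is:
Bags: B1 = {a, b, c, d, f}  B2 = {a, b, d, e, f}
Tree: B1–B2
The largest bag has 5 vertices, giving width 4; this decomposition certifies tw(G) ≤ 4. Conversely, {a, b, d, e, f} is a clique of size 5, and the vertices of any clique must share a bag in every tree decomposition; so some bag has ≥ 5 vertices and tw(G) ≥ 4. Hence tw(G) = 4 exactly.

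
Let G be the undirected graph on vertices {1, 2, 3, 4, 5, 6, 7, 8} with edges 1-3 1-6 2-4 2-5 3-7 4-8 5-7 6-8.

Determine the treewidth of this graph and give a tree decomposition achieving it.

The largest bag has 3 vertices, giving width 2; this decomposition certifies tw(G) ≤ 2. Since 8–6–1–3–7–5–2–4–8 is a cycle in G, G is not acyclic. Forests are exactly the graphs of treewidth ≤ 1, so tw(G) ≥ 2. The upper and lower bounds meet at 2, so that is the treewidth.

Treewidth 2.
One such decomposition:
Bags: B1 = {1, 6, 8}  B2 = {1, 3, 8}  B3 = {3, 7, 8}  B4 = {5, 7, 8}  B5 = {2, 5, 8}  B6 = {2, 4, 8}
Tree: B1–B2, B2–B3, B3–B4, B4–B5, B5–B6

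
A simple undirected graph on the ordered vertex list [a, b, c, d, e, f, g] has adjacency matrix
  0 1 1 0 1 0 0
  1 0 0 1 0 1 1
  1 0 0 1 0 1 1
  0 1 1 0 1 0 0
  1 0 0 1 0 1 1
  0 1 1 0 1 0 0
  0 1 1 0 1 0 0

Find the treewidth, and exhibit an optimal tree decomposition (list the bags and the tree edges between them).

Treewidth 3.
One such decomposition:
Bags: B1 = {b, c, e, g}  B2 = {b, c, e, f}  B3 = {b, c, d, e}  B4 = {a, b, c, e}
Tree: B1–B2, B2–B3, B3–B4

Every bag has size at most 4, so the width is 4 − 1 = 3 and tw(G) ≤ 3. For the lower bound: the 4 vertex sets {e,g}, {b,f}, {c}, {d} are disjoint, each induces a connected subgraph, and every pair is joined by at least one edge of G. Contracting each set to a single vertex therefore yields K_{4} as a minor, and since treewidth is minor-monotone, tw(G) ≥ tw(K_{4}) = 3. Combining the bounds, tw(G) = 3.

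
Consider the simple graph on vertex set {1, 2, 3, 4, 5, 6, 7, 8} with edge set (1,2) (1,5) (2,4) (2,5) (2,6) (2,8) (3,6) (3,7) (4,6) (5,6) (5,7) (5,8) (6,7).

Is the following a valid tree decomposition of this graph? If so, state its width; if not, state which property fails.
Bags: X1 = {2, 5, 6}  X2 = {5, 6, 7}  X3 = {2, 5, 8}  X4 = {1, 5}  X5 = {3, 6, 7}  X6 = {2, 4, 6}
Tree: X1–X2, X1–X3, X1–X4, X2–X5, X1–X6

A tree decomposition must satisfy three properties: every vertex lies in some bag; for every edge, both endpoints lie together in some bag; and for every vertex, the bags containing it form a connected subtree. Here edge (2,1) lies in no bag, so the decomposition is invalid.

No — edge (2,1) lies in no bag.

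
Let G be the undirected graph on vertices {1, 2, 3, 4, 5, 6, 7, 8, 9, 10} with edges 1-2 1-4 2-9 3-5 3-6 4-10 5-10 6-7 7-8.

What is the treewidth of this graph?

A width-1 tree decomposition is:
Bags: B1 = {7, 8}  B2 = {6, 7}  B3 = {3, 6}  B4 = {3, 5}  B5 = {5, 10}  B6 = {4, 10}  B7 = {1, 4}  B8 = {1, 2}  B9 = {2, 9}
Tree: B1–B2, B2–B3, B3–B4, B4–B5, B5–B6, B6–B7, B7–B8, B8–B9
Every bag has size at most 2, so the width is 2 − 1 = 1 and tw(G) ≤ 1. Since G has at least one edge (e.g. 8–7), it is not an edgeless graph, so tw(G) ≥ 1. Therefore the treewidth is 1.

1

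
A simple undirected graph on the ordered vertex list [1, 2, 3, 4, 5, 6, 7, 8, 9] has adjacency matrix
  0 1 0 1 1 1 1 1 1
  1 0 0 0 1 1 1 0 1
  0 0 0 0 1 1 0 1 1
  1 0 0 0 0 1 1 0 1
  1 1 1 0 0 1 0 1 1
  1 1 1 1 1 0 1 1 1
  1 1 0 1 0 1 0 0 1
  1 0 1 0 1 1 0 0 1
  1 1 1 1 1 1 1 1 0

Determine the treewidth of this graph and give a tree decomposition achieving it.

Treewidth 4.
One optimal decomposition is:
Bags: B1 = {1, 5, 6, 8, 9}  B2 = {1, 2, 5, 6, 9}  B3 = {1, 2, 6, 7, 9}  B4 = {3, 5, 6, 8, 9}  B5 = {1, 4, 6, 7, 9}
Tree: B1–B2, B2–B3, B1–B4, B3–B5

Every bag has size at most 5, so the width is 5 − 1 = 4 and tw(G) ≤ 4. For the lower bound, the 5 vertices {1, 5, 6, 8, 9} are pairwise adjacent, and any tree decomposition puts a clique entirely inside one bag — forcing width ≥ 4. The upper and lower bounds meet at 4, so that is the treewidth.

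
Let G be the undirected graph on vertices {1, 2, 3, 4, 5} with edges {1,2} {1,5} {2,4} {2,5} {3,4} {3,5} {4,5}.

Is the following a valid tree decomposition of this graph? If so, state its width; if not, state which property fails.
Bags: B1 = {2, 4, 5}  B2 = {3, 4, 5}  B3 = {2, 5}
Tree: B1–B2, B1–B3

No — vertex 1 appears in no bag.

A tree decomposition must satisfy three properties: every vertex lies in some bag; for every edge, both endpoints lie together in some bag; and for every vertex, the bags containing it form a connected subtree. Here vertex 1 appears in no bag, so the decomposition is invalid.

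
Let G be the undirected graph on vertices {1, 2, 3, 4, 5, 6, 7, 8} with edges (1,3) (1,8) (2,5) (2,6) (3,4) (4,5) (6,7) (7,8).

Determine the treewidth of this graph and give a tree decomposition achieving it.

Every bag has size at most 3, so the width is 3 − 1 = 2 and tw(G) ≤ 2. Since 6–7–8–1–3–4–5–2–6 is a cycle in G, G is not acyclic. Forests are exactly the graphs of treewidth ≤ 1, so tw(G) ≥ 2. Hence tw(G) = 2 exactly.

Treewidth 2.
One optimal decomposition is:
Bags: B1 = {6, 7, 8}  B2 = {1, 6, 8}  B3 = {1, 3, 6}  B4 = {3, 4, 6}  B5 = {4, 5, 6}  B6 = {2, 5, 6}
Tree: B1–B2, B2–B3, B3–B4, B4–B5, B5–B6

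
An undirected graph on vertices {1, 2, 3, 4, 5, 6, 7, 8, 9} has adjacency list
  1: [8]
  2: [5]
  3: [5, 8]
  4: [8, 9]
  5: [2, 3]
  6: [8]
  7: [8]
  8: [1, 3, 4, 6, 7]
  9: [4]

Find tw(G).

1

A width-1 tree decomposition is:
Bags: B1 = {4, 8}  B2 = {6, 8}  B3 = {7, 8}  B4 = {3, 8}  B5 = {1, 8}  B6 = {3, 5}  B7 = {2, 5}  B8 = {4, 9}
Tree: B1–B2, B2–B3, B3–B4, B3–B5, B4–B6, B6–B7, B1–B8
Every bag has size at most 2, so the width is 2 − 1 = 1 and tw(G) ≤ 1. Since G has at least one edge (e.g. 4–8), it is not an edgeless graph, so tw(G) ≥ 1. The upper and lower bounds meet at 1, so that is the treewidth.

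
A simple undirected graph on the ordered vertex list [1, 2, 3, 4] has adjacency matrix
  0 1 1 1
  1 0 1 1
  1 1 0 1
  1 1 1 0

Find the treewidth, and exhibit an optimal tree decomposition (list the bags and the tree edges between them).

Treewidth 3.
One such decomposition:
Bags: B1 = {1, 2, 3, 4}
Tree: (single bag)

With just one bag of size 4, the width is 4 − 1 = 3, so tw(G) ≤ 3. Conversely, {1, 2, 3, 4} is a clique of size 4, and the vertices of any clique must share a bag in every tree decomposition; so some bag has ≥ 4 vertices and tw(G) ≥ 3. Therefore the treewidth is 3.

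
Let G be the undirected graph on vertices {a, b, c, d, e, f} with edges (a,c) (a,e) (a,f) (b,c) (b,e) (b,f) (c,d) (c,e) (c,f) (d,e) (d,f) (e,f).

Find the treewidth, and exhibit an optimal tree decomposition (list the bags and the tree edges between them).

Treewidth 3.
One such decomposition:
Bags: B1 = {c, d, e, f}  B2 = {a, c, e, f}  B3 = {b, c, e, f}
Tree: B1–B2, B2–B3

The largest bag has 4 vertices, giving width 3; this decomposition certifies tw(G) ≤ 3. On the other hand G contains the 4-clique {c, d, e, f}. A clique must lie in a single bag of any decomposition, so no decomposition can have width below 3. Therefore the treewidth is 3.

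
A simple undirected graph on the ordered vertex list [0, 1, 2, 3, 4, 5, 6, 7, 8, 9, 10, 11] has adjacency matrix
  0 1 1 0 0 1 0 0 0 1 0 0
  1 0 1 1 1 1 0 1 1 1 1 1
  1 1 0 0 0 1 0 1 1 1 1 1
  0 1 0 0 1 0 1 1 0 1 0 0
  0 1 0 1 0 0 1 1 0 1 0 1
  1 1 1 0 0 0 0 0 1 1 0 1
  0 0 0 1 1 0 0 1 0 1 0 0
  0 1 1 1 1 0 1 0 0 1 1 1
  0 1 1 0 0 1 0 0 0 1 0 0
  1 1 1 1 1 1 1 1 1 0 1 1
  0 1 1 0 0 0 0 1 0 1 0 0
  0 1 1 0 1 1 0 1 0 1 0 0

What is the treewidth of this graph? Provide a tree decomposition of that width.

Treewidth 4.
One optimal decomposition is:
Bags: B1 = {1, 2, 7, 9, 11}  B2 = {1, 4, 7, 9, 11}  B3 = {1, 2, 5, 9, 11}  B4 = {1, 3, 4, 7, 9}  B5 = {0, 1, 2, 5, 9}  B6 = {1, 2, 5, 8, 9}  B7 = {1, 2, 7, 9, 10}  B8 = {3, 4, 6, 7, 9}
Tree: B1–B2, B1–B3, B2–B4, B3–B5, B3–B6, B1–B7, B4–B8

The largest bag has 5 vertices, giving width 4; this decomposition certifies tw(G) ≤ 4. For the lower bound, the 5 vertices {1, 2, 7, 9, 10} are pairwise adjacent, and any tree decomposition puts a clique entirely inside one bag — forcing width ≥ 4. The upper and lower bounds meet at 4, so that is the treewidth.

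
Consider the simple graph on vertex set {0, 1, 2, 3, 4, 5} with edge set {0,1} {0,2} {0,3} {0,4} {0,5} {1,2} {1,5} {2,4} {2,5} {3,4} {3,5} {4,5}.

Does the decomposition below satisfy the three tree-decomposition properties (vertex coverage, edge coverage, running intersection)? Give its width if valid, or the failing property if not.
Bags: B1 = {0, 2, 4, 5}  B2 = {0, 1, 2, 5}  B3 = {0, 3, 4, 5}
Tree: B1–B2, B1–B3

Yes; width 3.

Checking the three conditions: (i) the bags cover all of {0, 1, 2, 3, 4, 5}; (ii) for each edge, some bag contains both endpoints; (iii) the bags containing any fixed vertex form a subtree. All hold, so the decomposition is valid with width 4 − 1 = 3.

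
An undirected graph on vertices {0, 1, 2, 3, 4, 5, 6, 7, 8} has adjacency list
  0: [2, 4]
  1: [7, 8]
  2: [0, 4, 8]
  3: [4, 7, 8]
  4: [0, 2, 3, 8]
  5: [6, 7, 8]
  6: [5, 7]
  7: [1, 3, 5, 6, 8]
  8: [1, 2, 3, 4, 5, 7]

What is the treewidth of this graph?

2

A width-2 tree decomposition is:
Bags: B1 = {1, 7, 8}  B2 = {5, 7, 8}  B3 = {3, 7, 8}  B4 = {5, 6, 7}  B5 = {3, 4, 8}  B6 = {2, 4, 8}  B7 = {0, 2, 4}
Tree: B1–B2, B2–B3, B2–B4, B3–B5, B5–B6, B6–B7
The largest bag has 3 vertices, giving width 2; this decomposition certifies tw(G) ≤ 2. For the lower bound, the 3 vertices {0, 2, 4} are pairwise adjacent, and any tree decomposition puts a clique entirely inside one bag — forcing width ≥ 2. The upper and lower bounds meet at 2, so that is the treewidth.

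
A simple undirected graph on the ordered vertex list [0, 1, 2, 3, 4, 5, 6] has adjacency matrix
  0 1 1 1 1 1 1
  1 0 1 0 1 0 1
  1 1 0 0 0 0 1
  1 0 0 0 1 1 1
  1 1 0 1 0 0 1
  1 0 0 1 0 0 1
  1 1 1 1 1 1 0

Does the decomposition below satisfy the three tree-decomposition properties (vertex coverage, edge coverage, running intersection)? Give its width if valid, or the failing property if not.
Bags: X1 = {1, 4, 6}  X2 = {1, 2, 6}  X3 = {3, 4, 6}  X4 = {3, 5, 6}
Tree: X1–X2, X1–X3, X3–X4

A tree decomposition must satisfy three properties: every vertex lies in some bag; for every edge, both endpoints lie together in some bag; and for every vertex, the bags containing it form a connected subtree. Here vertex 0 appears in no bag, so the decomposition is invalid.

No — vertex 0 appears in no bag.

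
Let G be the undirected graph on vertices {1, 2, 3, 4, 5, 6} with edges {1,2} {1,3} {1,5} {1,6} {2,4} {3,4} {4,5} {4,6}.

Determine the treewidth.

A width-2 tree decomposition is:
Bags: B1 = {1, 4, 6}  B2 = {1, 3, 4}  B3 = {1, 4, 5}  B4 = {1, 2, 4}
Tree: B1–B2, B2–B3, B3–B4
The largest bag has 3 vertices, giving width 2; this decomposition certifies tw(G) ≤ 2. The edges 6–4–3–1–6 form a cycle, so G is not a tree and its treewidth is at least 2. Therefore the treewidth is 2.

2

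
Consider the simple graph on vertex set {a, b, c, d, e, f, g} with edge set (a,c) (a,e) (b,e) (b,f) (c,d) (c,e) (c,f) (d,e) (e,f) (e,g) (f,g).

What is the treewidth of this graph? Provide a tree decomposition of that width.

Treewidth 2.
One such decomposition:
Bags: B1 = {b, e, f}  B2 = {c, e, f}  B3 = {c, d, e}  B4 = {e, f, g}  B5 = {a, c, e}
Tree: B1–B2, B2–B3, B1–B4, B3–B5

Each bag holds 3 vertices, so the decomposition has width 2, which upper-bounds the treewidth. Conversely, {c, d, e} is a clique of size 3, and the vertices of any clique must share a bag in every tree decomposition; so some bag has ≥ 3 vertices and tw(G) ≥ 2. Combining the bounds, tw(G) = 2.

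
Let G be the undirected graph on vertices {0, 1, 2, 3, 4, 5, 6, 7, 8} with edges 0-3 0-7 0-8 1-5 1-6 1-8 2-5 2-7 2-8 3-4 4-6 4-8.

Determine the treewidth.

3

A width-3 tree decomposition is:
Bags: B1 = {1, 2, 5, 6}  B2 = {1, 2, 6, 8}  B3 = {2, 4, 6, 8}  B4 = {2, 4, 7, 8}  B5 = {0, 4, 7, 8}  B6 = {0, 3, 4, 7}
Tree: B1–B2, B2–B3, B3–B4, B4–B5, B5–B6
Each bag holds 4 vertices, so the decomposition has width 3, which upper-bounds the treewidth. For the lower bound: the 4 vertex sets {1,5,6}, {2}, {8}, {0,3,4,7} are disjoint, each induces a connected subgraph, and every pair is joined by at least one edge of G. Contracting each set to a single vertex therefore yields K_{4} as a minor, and since treewidth is minor-monotone, tw(G) ≥ tw(K_{4}) = 3. Combining the bounds, tw(G) = 3.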